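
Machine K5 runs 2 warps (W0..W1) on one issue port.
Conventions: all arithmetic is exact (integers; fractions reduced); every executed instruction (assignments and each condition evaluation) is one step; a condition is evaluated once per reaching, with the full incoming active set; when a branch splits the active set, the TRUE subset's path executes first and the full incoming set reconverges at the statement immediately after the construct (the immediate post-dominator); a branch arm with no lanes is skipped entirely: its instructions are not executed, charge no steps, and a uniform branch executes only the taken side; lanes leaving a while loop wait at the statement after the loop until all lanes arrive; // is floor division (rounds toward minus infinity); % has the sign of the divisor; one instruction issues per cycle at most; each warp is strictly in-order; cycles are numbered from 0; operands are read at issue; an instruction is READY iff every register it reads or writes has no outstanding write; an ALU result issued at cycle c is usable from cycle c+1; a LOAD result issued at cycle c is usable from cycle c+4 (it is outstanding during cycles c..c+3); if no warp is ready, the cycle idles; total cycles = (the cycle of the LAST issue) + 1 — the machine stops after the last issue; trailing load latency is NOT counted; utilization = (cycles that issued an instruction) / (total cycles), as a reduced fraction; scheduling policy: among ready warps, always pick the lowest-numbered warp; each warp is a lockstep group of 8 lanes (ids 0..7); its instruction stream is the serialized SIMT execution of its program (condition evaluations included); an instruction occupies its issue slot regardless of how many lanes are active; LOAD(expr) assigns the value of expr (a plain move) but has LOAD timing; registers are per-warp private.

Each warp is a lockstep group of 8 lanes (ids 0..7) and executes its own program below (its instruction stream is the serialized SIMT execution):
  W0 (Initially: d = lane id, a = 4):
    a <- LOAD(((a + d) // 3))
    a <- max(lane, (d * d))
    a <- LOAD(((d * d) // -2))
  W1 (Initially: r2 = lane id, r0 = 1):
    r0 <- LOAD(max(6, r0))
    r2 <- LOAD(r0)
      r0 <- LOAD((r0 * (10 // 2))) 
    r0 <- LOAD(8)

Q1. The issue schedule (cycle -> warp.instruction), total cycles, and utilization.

cycle 0: W0.I0
cycle 1: W1.I0
cycle 2: idle
cycle 3: idle
cycle 4: W0.I1
cycle 5: W0.I2
cycle 6: W1.I1
cycle 7: W1.I2
cycle 8: idle
cycle 9: idle
cycle 10: idle
cycle 11: W1.I3

Answer: 12 cycles, utilization 7/12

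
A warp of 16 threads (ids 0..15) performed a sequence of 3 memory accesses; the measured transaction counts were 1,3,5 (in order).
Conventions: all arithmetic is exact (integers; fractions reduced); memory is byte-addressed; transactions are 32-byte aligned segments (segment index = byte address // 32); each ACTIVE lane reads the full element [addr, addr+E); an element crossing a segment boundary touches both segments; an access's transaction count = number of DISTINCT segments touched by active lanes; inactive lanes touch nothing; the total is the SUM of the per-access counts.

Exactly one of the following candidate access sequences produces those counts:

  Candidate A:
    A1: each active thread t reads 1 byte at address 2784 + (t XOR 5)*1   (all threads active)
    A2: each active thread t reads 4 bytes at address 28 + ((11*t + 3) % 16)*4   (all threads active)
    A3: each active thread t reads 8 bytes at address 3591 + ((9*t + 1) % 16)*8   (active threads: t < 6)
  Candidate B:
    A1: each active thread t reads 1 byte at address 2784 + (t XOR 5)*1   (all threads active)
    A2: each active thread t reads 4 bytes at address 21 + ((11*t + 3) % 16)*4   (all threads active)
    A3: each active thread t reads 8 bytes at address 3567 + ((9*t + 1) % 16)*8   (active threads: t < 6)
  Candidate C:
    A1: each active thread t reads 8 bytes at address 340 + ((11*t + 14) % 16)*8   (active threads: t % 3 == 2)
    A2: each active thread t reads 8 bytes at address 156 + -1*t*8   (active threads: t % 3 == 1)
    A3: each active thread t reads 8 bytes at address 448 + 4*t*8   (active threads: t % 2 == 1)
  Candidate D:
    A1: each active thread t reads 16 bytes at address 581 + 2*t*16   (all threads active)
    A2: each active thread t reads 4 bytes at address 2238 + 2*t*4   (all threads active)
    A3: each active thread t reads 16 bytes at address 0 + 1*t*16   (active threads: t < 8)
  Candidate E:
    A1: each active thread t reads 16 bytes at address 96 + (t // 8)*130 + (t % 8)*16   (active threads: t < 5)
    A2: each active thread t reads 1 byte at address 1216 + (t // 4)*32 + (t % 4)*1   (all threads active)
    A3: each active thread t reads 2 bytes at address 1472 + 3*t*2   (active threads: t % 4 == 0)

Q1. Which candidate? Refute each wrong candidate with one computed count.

A: A3 gives 4 transactions, not 5
C: A1 gives 2 transactions, not 1
D: A1 gives 16 transactions, not 1
E: A1 gives 3 transactions, not 1
B: all counts match (1,3,5)

Answer: B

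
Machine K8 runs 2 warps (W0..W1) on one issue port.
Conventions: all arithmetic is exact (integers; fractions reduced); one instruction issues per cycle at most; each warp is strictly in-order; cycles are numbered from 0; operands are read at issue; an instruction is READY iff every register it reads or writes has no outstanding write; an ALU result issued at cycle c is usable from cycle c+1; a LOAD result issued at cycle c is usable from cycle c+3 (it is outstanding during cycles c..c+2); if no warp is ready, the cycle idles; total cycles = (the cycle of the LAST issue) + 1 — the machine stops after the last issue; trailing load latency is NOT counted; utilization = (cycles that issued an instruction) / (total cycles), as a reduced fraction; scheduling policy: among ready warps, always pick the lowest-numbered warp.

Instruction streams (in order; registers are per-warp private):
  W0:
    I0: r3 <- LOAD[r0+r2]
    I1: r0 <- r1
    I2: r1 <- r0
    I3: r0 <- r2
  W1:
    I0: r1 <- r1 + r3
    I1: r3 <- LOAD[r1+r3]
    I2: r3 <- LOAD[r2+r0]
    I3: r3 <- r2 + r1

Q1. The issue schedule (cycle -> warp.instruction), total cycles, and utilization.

cycle 0: W0.I0
cycle 1: W0.I1
cycle 2: W0.I2
cycle 3: W0.I3
cycle 4: W1.I0
cycle 5: W1.I1
cycle 6: idle
cycle 7: idle
cycle 8: W1.I2
cycle 9: idle
cycle 10: idle
cycle 11: W1.I3

Answer: 12 cycles, utilization 2/3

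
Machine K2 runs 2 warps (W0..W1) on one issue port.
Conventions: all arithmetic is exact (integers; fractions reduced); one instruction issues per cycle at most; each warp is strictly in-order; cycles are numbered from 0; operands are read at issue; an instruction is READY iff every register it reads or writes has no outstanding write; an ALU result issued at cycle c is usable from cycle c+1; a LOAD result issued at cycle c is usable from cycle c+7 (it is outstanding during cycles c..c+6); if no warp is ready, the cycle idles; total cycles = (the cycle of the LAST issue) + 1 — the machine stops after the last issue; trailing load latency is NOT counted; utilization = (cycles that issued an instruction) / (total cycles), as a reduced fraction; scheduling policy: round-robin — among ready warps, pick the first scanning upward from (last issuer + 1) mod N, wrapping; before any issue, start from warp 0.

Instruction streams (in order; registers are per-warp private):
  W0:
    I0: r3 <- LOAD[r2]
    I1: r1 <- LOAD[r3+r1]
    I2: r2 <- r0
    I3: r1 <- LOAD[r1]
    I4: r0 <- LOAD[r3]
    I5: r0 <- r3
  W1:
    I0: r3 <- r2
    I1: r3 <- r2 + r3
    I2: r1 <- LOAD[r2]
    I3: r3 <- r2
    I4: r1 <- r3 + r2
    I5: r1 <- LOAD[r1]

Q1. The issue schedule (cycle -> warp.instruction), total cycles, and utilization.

cycle 0: W0.I0
cycle 1: W1.I0
cycle 2: W1.I1
cycle 3: W1.I2
cycle 4: W1.I3
cycle 5: idle
cycle 6: idle
cycle 7: W0.I1
cycle 8: W0.I2
cycle 9: idle
cycle 10: W1.I4
cycle 11: W1.I5
cycle 12: idle
cycle 13: idle
cycle 14: W0.I3
cycle 15: W0.I4
cycle 16: idle
cycle 17: idle
cycle 18: idle
cycle 19: idle
cycle 20: idle
cycle 21: idle
cycle 22: W0.I5

Answer: 23 cycles, utilization 12/23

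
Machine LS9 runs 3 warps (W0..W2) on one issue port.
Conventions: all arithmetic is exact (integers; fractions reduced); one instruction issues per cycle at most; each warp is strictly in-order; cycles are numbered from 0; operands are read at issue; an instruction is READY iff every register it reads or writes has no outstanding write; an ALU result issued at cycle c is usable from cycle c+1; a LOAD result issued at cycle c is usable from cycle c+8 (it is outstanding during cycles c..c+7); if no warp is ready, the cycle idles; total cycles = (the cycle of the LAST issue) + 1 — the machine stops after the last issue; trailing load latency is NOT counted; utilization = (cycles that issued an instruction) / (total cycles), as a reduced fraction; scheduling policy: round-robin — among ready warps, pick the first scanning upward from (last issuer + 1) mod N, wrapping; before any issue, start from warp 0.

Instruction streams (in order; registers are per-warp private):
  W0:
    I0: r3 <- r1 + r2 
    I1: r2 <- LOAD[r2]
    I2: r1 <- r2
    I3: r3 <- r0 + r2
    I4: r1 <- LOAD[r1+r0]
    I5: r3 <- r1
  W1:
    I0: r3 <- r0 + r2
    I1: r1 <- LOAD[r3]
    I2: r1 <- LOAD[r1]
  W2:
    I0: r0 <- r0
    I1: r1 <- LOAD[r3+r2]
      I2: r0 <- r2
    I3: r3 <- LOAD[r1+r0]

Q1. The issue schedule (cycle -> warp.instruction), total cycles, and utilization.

cycle 0: W0.I0
cycle 1: W1.I0
cycle 2: W2.I0
cycle 3: W0.I1
cycle 4: W1.I1
cycle 5: W2.I1
cycle 6: W2.I2
cycle 7: idle
cycle 8: idle
cycle 9: idle
cycle 10: idle
cycle 11: W0.I2
cycle 12: W1.I2
cycle 13: W2.I3
cycle 14: W0.I3
cycle 15: W0.I4
cycle 16: idle
cycle 17: idle
cycle 18: idle
cycle 19: idle
cycle 20: idle
cycle 21: idle
cycle 22: idle
cycle 23: W0.I5

Answer: 24 cycles, utilization 13/24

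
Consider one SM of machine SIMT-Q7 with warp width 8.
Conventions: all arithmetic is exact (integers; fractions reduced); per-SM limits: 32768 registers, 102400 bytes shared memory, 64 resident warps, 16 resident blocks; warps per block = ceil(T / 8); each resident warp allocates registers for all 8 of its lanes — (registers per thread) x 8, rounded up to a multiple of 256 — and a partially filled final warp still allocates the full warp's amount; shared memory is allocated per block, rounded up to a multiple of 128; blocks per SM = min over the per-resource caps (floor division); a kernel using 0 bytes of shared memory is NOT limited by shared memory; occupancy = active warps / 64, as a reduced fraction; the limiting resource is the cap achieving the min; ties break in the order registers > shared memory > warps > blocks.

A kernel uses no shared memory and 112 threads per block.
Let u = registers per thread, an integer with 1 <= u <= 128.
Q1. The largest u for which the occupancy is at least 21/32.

Answer: u = 96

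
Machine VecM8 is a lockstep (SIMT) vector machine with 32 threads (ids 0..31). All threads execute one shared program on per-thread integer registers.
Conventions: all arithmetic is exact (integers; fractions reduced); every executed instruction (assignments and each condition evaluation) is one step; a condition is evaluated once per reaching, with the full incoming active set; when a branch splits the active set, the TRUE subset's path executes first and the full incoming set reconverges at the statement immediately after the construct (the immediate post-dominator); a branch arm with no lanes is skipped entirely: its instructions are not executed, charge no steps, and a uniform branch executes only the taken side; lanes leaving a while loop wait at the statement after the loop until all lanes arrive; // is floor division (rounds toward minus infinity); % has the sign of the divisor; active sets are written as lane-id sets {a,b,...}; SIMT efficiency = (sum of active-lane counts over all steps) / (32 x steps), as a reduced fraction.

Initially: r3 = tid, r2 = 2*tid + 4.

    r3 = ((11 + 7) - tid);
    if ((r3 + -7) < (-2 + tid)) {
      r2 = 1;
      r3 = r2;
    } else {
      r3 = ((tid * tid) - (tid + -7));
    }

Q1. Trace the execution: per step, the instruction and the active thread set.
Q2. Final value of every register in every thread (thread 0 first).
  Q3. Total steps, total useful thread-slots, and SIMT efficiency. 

step 0: r3 <- ((11 + 7) - tid)       {0,1,2,3,4,5,6,7,8,9,10,11,12,13,14,15,16,17,18,19,20,21,22,23,24,25,26,27,28,29,30,31}
step 1: eval ((r3 + -7) < (-2 + tid)) {0,1,2,3,4,5,6,7,8,9,10,11,12,13,14,15,16,17,18,19,20,21,22,23,24,25,26,27,28,29,30,31}
step 2: r2 <- 1                      {7,8,9,10,11,12,13,14,15,16,17,18,19,20,21,22,23,24,25,26,27,28,29,30,31}
step 3: r3 <- r2                     {7,8,9,10,11,12,13,14,15,16,17,18,19,20,21,22,23,24,25,26,27,28,29,30,31}
step 4: r3 <- ((tid * tid) - (tid + -7)) {0,1,2,3,4,5,6}

Answer: 5 steps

r3: 7,7,9,13,19,27,37,1,1,1,1,1,1,1,1,1,1,1,1,1,1,1,1,1,1,1,1,1,1,1,1,1
r2: 4,6,8,10,12,14,16,1,1,1,1,1,1,1,1,1,1,1,1,1,1,1,1,1,1,1,1,1,1,1,1,1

steps = 5; useful = 121; efficiency = 121/160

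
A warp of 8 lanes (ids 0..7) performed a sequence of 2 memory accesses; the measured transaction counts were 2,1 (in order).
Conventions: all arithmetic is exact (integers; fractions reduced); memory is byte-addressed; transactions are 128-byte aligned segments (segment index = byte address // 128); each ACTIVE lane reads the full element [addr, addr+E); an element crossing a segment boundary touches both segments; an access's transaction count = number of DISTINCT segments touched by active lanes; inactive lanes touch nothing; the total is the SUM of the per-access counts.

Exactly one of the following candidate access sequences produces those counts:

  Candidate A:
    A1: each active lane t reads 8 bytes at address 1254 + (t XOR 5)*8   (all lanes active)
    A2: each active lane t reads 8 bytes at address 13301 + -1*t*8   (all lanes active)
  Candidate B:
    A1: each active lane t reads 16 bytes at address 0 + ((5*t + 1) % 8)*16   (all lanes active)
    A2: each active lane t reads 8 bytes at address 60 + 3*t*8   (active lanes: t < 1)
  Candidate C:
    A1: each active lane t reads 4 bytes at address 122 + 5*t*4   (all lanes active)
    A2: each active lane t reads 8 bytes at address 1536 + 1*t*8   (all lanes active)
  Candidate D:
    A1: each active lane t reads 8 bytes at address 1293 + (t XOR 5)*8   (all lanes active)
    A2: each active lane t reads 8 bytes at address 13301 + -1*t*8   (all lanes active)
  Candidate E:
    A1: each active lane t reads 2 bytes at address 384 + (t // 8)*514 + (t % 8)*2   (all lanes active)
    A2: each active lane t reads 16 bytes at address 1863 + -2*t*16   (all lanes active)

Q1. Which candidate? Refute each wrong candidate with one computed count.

B: A1 gives 1 transaction, not 2
C: A1 gives 3 transactions, not 2
D: A1 gives 1 transaction, not 2
E: A1 gives 1 transaction, not 2
A: all counts match (2,1)

Answer: A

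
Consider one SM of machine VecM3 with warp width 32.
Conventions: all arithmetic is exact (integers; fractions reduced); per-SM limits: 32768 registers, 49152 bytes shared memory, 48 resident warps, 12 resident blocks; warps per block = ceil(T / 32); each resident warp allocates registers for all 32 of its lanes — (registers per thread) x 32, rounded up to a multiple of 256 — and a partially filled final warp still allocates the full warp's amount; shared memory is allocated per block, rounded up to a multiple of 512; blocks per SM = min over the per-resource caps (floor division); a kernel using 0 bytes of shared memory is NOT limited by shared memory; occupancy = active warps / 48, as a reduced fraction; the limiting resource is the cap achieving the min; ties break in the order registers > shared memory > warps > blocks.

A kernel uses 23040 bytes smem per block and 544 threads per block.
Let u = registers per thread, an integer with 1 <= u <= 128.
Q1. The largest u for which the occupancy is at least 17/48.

Answer: u = 56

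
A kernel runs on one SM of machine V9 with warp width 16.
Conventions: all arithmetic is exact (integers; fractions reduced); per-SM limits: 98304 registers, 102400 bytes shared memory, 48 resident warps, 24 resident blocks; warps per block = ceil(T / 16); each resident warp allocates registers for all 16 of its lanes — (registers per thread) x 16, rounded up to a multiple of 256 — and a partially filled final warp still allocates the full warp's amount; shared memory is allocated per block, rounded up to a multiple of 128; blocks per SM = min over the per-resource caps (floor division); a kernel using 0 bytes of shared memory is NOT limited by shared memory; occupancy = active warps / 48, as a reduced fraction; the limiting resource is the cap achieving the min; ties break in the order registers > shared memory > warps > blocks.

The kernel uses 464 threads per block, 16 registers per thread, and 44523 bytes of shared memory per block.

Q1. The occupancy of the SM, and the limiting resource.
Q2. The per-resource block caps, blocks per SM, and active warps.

Answer: occupancy 29/48, limited by warps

registers: 13 blocks
shared memory: 2 blocks
warps: 1 block
blocks: 24 blocks

Answer: 1 block, 29 active warps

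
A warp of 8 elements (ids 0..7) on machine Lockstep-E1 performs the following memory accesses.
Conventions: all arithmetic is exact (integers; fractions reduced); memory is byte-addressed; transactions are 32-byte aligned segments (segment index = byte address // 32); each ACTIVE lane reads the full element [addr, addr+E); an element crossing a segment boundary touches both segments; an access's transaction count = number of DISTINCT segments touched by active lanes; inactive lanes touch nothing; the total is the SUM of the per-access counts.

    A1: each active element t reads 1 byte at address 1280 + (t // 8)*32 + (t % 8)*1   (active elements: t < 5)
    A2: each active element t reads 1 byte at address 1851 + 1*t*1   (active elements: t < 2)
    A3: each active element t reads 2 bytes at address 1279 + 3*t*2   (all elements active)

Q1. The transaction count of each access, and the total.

A1: 1 transaction
A2: 1 transaction
A3: 3 transactions

Answer: 1,1,3; total 5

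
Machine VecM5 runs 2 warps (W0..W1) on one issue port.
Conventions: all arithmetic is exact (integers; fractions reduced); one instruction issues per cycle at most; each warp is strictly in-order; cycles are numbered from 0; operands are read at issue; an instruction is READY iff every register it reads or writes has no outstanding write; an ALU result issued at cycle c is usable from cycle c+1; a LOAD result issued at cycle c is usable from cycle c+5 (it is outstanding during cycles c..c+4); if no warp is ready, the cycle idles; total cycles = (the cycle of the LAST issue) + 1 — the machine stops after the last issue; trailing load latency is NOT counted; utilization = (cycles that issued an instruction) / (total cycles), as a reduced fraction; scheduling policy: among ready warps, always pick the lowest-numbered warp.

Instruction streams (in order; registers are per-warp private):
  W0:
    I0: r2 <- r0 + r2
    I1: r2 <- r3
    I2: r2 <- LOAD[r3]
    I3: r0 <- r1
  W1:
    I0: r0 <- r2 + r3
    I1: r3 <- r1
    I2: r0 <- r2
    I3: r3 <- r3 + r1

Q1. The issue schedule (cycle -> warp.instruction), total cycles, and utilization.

cycle 0: W0.I0
cycle 1: W0.I1
cycle 2: W0.I2
cycle 3: W0.I3
cycle 4: W1.I0
cycle 5: W1.I1
cycle 6: W1.I2
cycle 7: W1.I3

Answer: 8 cycles, utilization 1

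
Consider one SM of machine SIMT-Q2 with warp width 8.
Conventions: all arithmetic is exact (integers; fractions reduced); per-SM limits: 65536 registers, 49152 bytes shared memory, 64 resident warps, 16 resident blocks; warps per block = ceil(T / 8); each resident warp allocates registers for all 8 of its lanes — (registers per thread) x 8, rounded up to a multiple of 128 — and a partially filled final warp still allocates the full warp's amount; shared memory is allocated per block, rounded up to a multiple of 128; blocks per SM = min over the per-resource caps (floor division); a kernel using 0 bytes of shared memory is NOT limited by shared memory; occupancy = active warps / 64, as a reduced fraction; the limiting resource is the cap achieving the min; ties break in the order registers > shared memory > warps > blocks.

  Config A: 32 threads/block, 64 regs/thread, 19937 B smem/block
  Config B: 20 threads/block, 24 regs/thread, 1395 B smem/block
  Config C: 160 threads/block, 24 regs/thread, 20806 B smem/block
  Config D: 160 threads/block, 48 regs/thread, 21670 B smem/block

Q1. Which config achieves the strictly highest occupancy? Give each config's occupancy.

occupancies: A 1/8, B 3/4, C 5/8, D 5/8

Answer: B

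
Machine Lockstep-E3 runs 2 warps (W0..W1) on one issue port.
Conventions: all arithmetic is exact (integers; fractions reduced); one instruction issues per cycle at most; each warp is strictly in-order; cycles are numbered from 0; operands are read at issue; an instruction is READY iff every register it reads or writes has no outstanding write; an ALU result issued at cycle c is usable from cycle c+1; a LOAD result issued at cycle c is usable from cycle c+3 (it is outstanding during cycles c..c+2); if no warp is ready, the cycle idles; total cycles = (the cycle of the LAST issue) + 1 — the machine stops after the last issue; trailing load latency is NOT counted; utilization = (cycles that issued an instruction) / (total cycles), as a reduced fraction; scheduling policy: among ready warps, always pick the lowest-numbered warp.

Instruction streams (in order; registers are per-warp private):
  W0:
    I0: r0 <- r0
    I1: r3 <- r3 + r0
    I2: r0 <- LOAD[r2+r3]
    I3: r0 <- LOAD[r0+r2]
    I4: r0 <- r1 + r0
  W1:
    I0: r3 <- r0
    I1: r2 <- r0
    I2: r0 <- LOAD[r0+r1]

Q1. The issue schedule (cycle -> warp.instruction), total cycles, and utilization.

cycle 0: W0.I0
cycle 1: W0.I1
cycle 2: W0.I2
cycle 3: W1.I0
cycle 4: W1.I1
cycle 5: W0.I3
cycle 6: W1.I2
cycle 7: idle
cycle 8: W0.I4

Answer: 9 cycles, utilization 8/9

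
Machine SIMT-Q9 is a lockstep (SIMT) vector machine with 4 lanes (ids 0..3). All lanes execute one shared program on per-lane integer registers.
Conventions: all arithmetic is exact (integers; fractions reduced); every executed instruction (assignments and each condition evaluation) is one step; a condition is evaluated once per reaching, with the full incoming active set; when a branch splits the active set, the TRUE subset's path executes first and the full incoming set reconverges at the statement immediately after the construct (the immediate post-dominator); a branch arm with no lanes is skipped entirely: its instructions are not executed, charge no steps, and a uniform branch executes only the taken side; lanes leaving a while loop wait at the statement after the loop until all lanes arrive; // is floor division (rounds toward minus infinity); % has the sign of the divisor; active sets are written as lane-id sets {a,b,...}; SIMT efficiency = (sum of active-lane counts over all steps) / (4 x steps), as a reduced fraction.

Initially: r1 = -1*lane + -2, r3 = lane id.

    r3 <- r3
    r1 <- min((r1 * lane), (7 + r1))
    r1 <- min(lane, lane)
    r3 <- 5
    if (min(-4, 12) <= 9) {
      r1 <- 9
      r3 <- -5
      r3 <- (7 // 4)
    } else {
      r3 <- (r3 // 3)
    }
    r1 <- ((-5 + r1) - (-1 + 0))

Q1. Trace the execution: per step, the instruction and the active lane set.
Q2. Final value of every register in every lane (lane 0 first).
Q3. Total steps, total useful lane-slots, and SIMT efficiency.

step 0: r3 <- r3                     {0,1,2,3}
step 1: r1 <- min((r1 * lane), (7 + r1)) {0,1,2,3}
step 2: r1 <- min(lane, lane)        {0,1,2,3}
step 3: r3 <- 5                      {0,1,2,3}
step 4: eval (min(-4, 12) <= 9)      {0,1,2,3}
step 5: r1 <- 9                      {0,1,2,3}
step 6: r3 <- -5                     {0,1,2,3}
step 7: r3 <- (7 // 4)               {0,1,2,3}
step 8: r1 <- ((-5 + r1) - (-1 + 0)) {0,1,2,3}

Answer: 9 steps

r1: 5,5,5,5
r3: 1,1,1,1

steps = 9; useful = 36; efficiency = 36/36 = 1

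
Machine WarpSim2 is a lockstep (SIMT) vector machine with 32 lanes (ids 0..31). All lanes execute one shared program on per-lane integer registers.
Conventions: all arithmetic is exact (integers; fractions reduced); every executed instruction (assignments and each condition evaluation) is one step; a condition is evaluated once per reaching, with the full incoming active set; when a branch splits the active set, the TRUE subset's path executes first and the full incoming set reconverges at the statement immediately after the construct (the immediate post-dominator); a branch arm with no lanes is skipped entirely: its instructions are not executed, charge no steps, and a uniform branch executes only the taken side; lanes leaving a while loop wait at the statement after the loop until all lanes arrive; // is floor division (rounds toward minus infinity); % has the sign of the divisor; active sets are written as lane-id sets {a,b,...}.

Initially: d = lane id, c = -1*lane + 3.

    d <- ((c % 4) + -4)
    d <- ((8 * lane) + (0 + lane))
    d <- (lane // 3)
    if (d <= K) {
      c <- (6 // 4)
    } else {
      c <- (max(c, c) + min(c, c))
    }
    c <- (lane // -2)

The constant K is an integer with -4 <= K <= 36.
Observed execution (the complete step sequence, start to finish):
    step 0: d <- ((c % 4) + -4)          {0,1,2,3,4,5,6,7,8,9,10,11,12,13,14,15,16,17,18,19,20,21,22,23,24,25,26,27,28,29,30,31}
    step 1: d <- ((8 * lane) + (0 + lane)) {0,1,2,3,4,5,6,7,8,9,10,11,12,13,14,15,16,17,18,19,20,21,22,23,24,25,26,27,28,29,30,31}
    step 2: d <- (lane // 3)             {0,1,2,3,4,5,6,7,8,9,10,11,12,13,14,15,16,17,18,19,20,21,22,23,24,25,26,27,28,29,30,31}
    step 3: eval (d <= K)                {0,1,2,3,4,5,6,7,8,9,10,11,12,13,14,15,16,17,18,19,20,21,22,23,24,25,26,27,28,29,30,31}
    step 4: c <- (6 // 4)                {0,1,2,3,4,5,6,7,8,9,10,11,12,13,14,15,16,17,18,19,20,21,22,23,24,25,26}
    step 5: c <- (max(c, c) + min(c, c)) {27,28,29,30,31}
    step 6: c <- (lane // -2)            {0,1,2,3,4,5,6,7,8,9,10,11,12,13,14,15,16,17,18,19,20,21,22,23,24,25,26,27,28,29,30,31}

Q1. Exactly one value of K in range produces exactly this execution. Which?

Answer: K = 8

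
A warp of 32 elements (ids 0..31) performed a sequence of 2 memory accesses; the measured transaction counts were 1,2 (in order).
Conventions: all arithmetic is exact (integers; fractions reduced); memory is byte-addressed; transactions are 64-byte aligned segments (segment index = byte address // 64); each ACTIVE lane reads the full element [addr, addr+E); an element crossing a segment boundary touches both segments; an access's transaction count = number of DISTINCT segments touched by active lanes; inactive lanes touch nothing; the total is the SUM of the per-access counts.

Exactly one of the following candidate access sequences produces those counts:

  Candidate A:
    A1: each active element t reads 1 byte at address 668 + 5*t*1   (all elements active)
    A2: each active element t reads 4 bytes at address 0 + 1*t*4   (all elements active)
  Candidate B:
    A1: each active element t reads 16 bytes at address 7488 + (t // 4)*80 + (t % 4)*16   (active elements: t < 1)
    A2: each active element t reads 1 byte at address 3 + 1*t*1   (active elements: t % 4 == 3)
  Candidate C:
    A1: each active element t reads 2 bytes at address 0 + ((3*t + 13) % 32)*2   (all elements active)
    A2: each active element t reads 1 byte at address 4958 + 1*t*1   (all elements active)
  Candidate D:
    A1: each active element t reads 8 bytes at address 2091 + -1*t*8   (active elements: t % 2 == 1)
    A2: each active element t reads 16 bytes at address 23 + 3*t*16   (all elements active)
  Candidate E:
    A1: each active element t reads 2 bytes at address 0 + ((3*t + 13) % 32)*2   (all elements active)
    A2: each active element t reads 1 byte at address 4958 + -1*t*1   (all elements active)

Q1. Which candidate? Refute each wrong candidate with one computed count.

A: A1 gives 3 transactions, not 1
B: A2 gives 1 transaction, not 2
C: A2 gives 1 transaction, not 2
D: A1 gives 5 transactions, not 1
E: all counts match (1,2)

Answer: E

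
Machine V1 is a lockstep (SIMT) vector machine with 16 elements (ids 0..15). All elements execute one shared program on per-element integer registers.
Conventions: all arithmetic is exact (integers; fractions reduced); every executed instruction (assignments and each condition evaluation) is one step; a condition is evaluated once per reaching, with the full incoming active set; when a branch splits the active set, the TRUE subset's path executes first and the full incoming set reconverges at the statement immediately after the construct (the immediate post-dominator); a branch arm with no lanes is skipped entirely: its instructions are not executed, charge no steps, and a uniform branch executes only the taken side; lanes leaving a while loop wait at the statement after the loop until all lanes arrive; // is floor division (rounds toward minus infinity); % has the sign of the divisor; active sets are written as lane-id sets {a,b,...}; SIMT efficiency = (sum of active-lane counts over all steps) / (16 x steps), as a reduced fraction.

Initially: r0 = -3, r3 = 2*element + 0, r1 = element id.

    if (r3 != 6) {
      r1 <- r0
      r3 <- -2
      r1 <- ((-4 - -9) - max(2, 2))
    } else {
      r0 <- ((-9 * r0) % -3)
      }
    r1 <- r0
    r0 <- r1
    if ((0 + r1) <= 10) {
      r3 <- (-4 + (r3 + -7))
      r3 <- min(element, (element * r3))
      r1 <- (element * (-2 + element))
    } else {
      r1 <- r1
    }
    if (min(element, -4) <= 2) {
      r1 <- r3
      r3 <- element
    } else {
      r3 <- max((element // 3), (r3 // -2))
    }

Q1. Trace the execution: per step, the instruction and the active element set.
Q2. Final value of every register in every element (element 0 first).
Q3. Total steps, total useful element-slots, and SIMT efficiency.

step 0: eval (r3 != 6)               {0,1,2,3,4,5,6,7,8,9,10,11,12,13,14,15}
step 1: r1 <- r0                     {0,1,2,4,5,6,7,8,9,10,11,12,13,14,15}
step 2: r3 <- -2                     {0,1,2,4,5,6,7,8,9,10,11,12,13,14,15}
step 3: r1 <- ((-4 - -9) - max(2, 2)) {0,1,2,4,5,6,7,8,9,10,11,12,13,14,15}
step 4: r0 <- ((-9 * r0) % -3)       {3}
step 5: r1 <- r0                     {0,1,2,3,4,5,6,7,8,9,10,11,12,13,14,15}
step 6: r0 <- r1                     {0,1,2,3,4,5,6,7,8,9,10,11,12,13,14,15}
step 7: eval ((0 + r1) <= 10)        {0,1,2,3,4,5,6,7,8,9,10,11,12,13,14,15}
step 8: r3 <- (-4 + (r3 + -7))       {0,1,2,3,4,5,6,7,8,9,10,11,12,13,14,15}
step 9: r3 <- min(element, (element * r3)) {0,1,2,3,4,5,6,7,8,9,10,11,12,13,14,15}
step 10: r1 <- (element * (-2 + element)) {0,1,2,3,4,5,6,7,8,9,10,11,12,13,14,15}
step 11: eval (min(element, -4) <= 2) {0,1,2,3,4,5,6,7,8,9,10,11,12,13,14,15}
step 12: r1 <- r3                     {0,1,2,3,4,5,6,7,8,9,10,11,12,13,14,15}
step 13: r3 <- element                {0,1,2,3,4,5,6,7,8,9,10,11,12,13,14,15}

Answer: 14 steps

r0: -3,-3,-3,0,-3,-3,-3,-3,-3,-3,-3,-3,-3,-3,-3,-3
r3: 0,1,2,3,4,5,6,7,8,9,10,11,12,13,14,15
r1: 0,-13,-26,-15,-52,-65,-78,-91,-104,-117,-130,-143,-156,-169,-182,-195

steps = 14; useful = 206; efficiency = 206/224 = 103/112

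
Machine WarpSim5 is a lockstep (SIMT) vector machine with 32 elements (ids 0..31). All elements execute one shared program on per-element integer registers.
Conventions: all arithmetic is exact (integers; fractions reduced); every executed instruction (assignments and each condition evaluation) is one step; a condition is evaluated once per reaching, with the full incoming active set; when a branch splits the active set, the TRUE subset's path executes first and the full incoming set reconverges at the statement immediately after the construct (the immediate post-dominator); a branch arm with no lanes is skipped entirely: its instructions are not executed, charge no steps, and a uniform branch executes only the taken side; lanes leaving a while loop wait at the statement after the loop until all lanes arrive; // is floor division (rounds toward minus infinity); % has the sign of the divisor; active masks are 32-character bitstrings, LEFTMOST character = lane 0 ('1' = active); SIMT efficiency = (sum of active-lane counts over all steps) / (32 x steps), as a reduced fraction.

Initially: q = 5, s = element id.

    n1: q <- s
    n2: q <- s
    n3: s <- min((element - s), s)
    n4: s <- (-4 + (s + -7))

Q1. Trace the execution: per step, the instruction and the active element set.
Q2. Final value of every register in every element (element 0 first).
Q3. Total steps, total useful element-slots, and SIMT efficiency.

step 0: q <- s                       11111111111111111111111111111111
step 1: q <- s                       11111111111111111111111111111111
step 2: s <- min((element - s), s)   11111111111111111111111111111111
step 3: s <- (-4 + (s + -7))         11111111111111111111111111111111

Answer: 4 steps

q: 0,1,2,3,4,5,6,7,8,9,10,11,12,13,14,15,16,17,18,19,20,21,22,23,24,25,26,27,28,29,30,31
s: -11,-11,-11,-11,-11,-11,-11,-11,-11,-11,-11,-11,-11,-11,-11,-11,-11,-11,-11,-11,-11,-11,-11,-11,-11,-11,-11,-11,-11,-11,-11,-11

steps = 4; useful = 128; efficiency = 128/128 = 1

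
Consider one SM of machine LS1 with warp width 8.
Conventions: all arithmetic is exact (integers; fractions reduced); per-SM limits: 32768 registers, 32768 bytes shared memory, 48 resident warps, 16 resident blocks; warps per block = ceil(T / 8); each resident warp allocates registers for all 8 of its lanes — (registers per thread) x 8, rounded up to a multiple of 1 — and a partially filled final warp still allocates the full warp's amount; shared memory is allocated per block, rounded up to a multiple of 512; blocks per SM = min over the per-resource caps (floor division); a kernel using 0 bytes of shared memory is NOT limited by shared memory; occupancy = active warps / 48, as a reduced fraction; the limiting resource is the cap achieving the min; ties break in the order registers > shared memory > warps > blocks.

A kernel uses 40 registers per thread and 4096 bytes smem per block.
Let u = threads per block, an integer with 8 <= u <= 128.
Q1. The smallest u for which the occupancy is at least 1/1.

Answer: u = 41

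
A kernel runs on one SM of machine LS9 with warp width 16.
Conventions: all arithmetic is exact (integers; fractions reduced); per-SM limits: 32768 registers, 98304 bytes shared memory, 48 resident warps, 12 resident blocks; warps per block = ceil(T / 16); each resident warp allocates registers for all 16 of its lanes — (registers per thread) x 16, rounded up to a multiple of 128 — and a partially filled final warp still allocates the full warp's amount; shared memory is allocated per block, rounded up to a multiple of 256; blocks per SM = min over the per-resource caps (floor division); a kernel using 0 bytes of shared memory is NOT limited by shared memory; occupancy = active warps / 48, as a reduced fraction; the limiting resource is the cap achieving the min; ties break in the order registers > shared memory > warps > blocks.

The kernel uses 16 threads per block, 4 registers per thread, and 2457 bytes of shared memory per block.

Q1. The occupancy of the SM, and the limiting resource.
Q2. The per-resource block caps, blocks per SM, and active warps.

Answer: occupancy 1/4, limited by blocks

registers: 256 blocks
shared memory: 38 blocks
warps: 48 blocks
blocks: 12 blocks

Answer: 12 blocks, 12 active warps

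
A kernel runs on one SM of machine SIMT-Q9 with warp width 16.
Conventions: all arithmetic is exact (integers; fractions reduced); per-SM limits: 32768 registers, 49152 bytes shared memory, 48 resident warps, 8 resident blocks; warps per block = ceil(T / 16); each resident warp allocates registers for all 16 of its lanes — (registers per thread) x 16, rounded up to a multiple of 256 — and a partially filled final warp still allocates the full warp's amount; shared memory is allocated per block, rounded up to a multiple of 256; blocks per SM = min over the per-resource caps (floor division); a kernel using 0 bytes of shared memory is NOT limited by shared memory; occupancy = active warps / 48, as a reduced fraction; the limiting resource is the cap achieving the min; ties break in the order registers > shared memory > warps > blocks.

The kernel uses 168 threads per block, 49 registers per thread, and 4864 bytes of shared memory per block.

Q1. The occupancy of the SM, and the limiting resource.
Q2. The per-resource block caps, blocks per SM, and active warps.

Answer: occupancy 11/24, limited by registers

registers: 2 blocks
shared memory: 10 blocks
warps: 4 blocks
blocks: 8 blocks

Answer: 2 blocks, 22 active warps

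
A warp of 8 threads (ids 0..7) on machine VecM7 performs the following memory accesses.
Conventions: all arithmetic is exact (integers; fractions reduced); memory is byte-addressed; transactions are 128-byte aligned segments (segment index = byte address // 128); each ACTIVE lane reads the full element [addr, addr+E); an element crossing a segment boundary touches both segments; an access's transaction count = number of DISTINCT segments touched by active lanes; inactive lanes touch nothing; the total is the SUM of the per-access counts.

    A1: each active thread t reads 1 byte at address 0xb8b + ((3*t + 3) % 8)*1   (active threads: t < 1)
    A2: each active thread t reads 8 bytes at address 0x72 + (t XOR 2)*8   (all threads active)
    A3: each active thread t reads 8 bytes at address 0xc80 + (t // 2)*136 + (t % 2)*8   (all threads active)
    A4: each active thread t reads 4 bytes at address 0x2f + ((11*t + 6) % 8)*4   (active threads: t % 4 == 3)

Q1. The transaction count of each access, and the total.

A1: 1 transaction
A2: 2 transactions
A3: 4 transactions
A4: 1 transaction

Answer: 1,2,4,1; total 8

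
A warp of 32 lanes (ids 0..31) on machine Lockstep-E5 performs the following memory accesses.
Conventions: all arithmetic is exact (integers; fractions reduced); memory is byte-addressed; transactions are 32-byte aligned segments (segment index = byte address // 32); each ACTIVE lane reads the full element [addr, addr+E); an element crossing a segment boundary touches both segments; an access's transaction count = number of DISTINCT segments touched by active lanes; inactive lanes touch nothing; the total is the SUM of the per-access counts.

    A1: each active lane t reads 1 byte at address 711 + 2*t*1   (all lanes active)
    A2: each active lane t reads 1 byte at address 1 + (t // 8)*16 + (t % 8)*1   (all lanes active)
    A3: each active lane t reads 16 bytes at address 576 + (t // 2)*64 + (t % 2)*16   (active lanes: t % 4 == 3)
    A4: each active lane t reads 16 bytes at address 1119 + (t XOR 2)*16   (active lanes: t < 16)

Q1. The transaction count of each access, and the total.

A1: 3 transactions
A2: 2 transactions
A3: 8 transactions
A4: 9 transactions

Answer: 3,2,8,9; total 22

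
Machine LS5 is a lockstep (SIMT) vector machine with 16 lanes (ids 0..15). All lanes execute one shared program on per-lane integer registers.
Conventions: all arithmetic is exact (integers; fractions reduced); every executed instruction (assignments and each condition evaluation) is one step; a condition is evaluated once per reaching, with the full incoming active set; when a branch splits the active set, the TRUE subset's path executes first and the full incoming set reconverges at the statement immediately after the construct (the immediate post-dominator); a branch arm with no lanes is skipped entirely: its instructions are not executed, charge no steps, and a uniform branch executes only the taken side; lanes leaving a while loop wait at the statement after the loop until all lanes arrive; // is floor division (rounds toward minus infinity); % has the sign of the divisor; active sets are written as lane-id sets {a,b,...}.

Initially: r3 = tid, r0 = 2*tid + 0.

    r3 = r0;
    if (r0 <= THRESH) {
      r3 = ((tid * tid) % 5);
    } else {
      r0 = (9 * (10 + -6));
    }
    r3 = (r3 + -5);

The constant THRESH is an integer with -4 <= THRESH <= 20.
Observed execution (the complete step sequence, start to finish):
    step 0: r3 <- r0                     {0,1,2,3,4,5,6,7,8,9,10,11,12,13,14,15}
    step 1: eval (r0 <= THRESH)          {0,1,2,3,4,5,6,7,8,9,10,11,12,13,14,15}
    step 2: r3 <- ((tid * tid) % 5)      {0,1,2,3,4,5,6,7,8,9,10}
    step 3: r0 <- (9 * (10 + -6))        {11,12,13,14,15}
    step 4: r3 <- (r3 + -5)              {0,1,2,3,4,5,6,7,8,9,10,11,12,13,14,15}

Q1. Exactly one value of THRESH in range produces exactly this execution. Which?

Answer: THRESH = 20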